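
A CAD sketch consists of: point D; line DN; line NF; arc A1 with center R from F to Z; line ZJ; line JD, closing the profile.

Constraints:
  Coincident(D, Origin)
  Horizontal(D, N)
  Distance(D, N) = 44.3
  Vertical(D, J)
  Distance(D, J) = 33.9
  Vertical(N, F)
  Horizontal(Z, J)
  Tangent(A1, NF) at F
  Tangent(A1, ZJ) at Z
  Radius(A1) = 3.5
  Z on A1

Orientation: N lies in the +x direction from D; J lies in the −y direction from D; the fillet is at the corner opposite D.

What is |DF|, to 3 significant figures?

53.7

D is at the origin; D and N share the same y with |DN| = 44.3 and N on the +x side, so N = (44.3, 0.00). DJ is vertical with |DJ| = 33.9 and J on the −y side, so J = (0.00, -33.9). The virtual corner opposite D is at (44.3, -33.9). Tangency of A1 to NF means the radius RF is perpendicular to NF and tangency of A1 to ZJ means the radius RZ is perpendicular to ZJ, with radius 3.5, so the center R sits 3.5 in from both sides at R = (40.8, -30.4). That places the tangent points at F = (44.3, -30.4) on NF and Z = (40.8, -33.9) on ZJ. Then |DF| = |F − D| = 53.7.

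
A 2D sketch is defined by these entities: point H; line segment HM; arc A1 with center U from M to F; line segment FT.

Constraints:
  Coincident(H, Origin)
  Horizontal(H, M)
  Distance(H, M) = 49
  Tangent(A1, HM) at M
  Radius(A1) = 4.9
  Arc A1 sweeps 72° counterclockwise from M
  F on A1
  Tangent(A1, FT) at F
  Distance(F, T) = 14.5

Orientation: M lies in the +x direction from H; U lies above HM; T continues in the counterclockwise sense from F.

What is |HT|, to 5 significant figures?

60.625

On A1, M sits at bearing -90° from U; a 72° counterclockwise sweep puts F at bearing -18°, so F = U + 4.9·(cos -18°, sin -18°) = (53.660, 3.3858). The tangent condition forces UF to be normal to FT, so FT runs along (−sin -18°, cos -18°); with |FT| = 14.5, T = (58.141, 17.176). Then |HT| = |T − H| = 60.625.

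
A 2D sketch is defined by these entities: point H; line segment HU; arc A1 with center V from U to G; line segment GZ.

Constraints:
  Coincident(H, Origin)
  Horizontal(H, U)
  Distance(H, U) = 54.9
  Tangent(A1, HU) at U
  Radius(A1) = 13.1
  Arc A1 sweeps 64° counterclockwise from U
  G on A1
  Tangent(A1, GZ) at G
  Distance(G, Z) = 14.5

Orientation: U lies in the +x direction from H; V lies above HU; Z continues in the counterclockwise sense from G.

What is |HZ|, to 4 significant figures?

75.82

H is at the origin; HU is horizontal with |HU| = 54.9 and U on the +x side, so U = (54.90, 0.000). A1 meets HU tangentially, so VU is at right angles to HU, so V = U + (0, 13.1) = (54.90, 13.10). On A1, U sits at bearing -90° from V; a 64° counterclockwise sweep puts G at bearing -26°, so G = V + 13.1·(cos -26°, sin -26°) = (66.67, 7.357). The tangent condition forces VG to be normal to GZ, so GZ runs along (−sin -26°, cos -26°); with |GZ| = 14.5, Z = (73.03, 20.39). Then |HZ| = |Z − H| = 75.82.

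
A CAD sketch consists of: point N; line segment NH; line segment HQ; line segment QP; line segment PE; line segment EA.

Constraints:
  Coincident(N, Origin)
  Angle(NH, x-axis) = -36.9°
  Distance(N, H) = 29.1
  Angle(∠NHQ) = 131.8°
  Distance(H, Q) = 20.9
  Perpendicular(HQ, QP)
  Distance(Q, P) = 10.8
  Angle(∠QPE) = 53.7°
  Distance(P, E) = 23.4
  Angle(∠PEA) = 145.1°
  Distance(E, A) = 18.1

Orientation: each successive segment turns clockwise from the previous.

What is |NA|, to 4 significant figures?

44.69

∠QPE = 53.7° gives PE at 58.60° from the x-axis; with |PE| = 23.4, E = (26.49, -19.25). ∠PEA = 145.1° gives EA at 23.70° from the x-axis; with |EA| = 18.1, A = (43.06, -11.97). Then |NA| = |A − N| = 44.69.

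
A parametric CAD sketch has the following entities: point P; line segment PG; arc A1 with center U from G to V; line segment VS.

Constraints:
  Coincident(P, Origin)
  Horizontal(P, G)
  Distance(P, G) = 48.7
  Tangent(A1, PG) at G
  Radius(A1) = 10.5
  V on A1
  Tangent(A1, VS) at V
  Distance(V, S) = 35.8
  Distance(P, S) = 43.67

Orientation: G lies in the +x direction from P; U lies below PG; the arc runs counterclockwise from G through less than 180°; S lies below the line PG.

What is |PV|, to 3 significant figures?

39.8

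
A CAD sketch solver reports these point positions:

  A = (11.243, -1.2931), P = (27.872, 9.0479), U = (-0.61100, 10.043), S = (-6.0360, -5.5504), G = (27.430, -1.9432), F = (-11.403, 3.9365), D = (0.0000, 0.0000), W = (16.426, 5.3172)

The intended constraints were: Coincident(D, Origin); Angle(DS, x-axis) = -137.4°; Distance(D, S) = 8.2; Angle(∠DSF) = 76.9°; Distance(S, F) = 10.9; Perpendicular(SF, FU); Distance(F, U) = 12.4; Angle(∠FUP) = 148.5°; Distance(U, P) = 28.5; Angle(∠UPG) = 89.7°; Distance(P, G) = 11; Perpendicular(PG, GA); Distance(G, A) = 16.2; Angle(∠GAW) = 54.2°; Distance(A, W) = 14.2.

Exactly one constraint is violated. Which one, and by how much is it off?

Distance(A, W) = 14.2 — off by 5.80.

D = (0.00, 0.00) ✓; DS at -137.4° ✓; |DS| = 8.200 ✓; ∠DSF = 76.90° ✓; |SF| = 10.90 ✓; ∠(SF, FU) = 90.00° ✓; |FU| = 12.40 ✓; ∠FUP = 148.5° ✓; |UP| = 28.50 ✓; ∠UPG = 89.70° ✓; |PG| = 11.00 ✓; ∠(PG, GA) = 90.00° ✓; |GA| = 16.20 ✓; ∠GAW = 54.20° ✓; |AW| = 8.400 ✗.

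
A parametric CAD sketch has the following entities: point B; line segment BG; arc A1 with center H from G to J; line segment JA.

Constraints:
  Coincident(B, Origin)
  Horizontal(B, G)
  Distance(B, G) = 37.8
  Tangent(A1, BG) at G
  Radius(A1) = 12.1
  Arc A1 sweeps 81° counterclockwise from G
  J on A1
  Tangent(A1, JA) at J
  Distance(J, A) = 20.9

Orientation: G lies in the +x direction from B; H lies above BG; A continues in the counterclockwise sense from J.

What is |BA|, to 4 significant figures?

61.34

On A1, G sits at bearing -90° from H; an 81° counterclockwise sweep puts J at bearing -9°, so J = H + 12.1·(cos -9°, sin -9°) = (49.75, 10.21). Since A1 is tangent to JA there, HJ ⟂ JA, so JA runs along (−sin -9°, cos -9°); with |JA| = 20.9, A = (53.02, 30.85). Then |BA| = |A − B| = 61.34.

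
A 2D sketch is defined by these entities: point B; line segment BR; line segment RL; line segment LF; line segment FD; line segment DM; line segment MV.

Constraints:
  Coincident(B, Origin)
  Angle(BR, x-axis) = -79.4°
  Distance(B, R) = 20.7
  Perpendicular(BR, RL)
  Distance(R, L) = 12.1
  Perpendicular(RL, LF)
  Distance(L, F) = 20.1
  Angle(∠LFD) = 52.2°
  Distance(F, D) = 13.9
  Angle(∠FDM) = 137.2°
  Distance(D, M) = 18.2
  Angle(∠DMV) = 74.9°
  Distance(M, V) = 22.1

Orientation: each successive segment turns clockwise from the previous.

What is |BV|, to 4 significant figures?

32.01

∠FDM = 137.2° gives DM at -70.00° from the x-axis; with |DM| = 18.2, M = (6.805, -26.27). ∠DMV = 74.9° gives MV at -175.1° from the x-axis; with |MV| = 22.1, V = (-15.21, -28.16). Then |BV| = |V − B| = 32.01.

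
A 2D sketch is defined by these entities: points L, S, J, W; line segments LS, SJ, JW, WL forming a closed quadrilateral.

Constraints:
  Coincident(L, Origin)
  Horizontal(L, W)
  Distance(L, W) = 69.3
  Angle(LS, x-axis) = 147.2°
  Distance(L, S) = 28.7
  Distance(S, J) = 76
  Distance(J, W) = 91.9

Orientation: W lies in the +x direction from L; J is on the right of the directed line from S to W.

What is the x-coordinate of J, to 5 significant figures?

-2.5323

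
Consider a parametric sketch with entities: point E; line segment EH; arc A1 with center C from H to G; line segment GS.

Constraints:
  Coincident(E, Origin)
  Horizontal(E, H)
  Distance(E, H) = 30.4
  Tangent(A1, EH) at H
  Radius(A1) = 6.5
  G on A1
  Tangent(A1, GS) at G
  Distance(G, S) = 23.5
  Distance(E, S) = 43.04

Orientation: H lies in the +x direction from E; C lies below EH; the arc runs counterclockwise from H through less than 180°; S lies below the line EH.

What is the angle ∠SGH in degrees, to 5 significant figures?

127.76°

Checks: |CG| = 6.500 ✓; ∠(CG, GS) = 90.00° ✓; |GS| = 23.50 ✓; |ES| = 43.04 ✓.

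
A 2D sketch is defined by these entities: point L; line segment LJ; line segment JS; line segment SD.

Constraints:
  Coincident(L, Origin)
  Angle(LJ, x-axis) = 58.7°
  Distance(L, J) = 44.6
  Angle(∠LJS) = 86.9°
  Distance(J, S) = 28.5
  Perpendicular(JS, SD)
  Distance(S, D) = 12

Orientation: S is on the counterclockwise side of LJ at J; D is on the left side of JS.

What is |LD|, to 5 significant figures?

41.702

L is at the origin; LJ runs at 58.7° with length 44.6, so J = 44.6·(cos 58.7°, sin 58.7°) = (23.171, 38.109). ∠LJS = 86.9°, so JS runs at 58.7° + (180° − 86.9°) = 151.80° from the x-axis; with |JS| = 28.5, S = J + 28.5·(cos 151.80°, sin 151.80°) = (-1.9466, 51.577). JS ⟂ SD; with |SD| = 12.0 on the left of JS, D = S + 12.0·(-0.47255, -0.88130) = (-7.6172, 41.001). Then |LD| = |D − L| = 41.702.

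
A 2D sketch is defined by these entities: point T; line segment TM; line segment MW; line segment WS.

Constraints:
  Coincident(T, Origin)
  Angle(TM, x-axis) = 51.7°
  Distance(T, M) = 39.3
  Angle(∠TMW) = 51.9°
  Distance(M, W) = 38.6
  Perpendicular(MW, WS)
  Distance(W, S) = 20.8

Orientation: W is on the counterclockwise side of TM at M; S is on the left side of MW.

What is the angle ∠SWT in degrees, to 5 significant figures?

24.892°

∠TMW = 51.9°, so MW runs at 51.7° + (180° − 51.9°) = 179.80° from the x-axis; with |MW| = 38.6, W = M + 38.6·(cos 179.80°, sin 179.80°) = (-14.242, 30.976). The perpendicularity gives WS at right angles to MW; with |WS| = 20.8 on the left of MW, S = W + 20.8·(-0.0034907, -0.99999) = (-14.315, 10.177). Then cos ∠SWT = WS·WT / (|WS||WT|), giving 24.892°.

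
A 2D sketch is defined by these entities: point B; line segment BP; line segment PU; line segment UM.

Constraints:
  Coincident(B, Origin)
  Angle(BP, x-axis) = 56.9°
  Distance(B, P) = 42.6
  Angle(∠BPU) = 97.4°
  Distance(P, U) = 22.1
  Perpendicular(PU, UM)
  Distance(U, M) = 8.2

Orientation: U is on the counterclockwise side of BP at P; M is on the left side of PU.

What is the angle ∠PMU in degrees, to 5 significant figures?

69.643°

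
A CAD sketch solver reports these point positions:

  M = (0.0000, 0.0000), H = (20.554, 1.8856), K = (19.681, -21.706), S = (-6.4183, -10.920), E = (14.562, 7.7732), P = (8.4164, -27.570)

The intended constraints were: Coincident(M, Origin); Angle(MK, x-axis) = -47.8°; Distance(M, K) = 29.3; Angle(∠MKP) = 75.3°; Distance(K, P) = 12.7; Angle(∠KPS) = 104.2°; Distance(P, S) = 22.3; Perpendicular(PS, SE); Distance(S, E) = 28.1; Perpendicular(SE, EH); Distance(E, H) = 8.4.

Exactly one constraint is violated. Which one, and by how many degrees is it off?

Perpendicular(SE, EH) — off by 3.80°.

M = (0.00, 0.00) ✓; MK at -47.80° ✓; |MK| = 29.30 ✓; ∠MKP = 75.30° ✓; |KP| = 12.70 ✓; ∠KPS = 104.2° ✓; |PS| = 22.30 ✓; ∠(PS, SE) = 90.00° ✓; |SE| = 28.10 ✓; ∠(SE, EH) = 86.20° ✗; |EH| = 8.400 ✓.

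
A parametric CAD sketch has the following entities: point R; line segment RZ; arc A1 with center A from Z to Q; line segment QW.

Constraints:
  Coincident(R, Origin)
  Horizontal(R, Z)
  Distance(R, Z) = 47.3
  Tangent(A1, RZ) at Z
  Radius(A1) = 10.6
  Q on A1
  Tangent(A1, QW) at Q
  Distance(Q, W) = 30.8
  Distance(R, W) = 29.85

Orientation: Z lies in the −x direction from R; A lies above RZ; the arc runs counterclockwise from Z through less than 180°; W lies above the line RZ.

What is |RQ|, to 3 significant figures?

40.1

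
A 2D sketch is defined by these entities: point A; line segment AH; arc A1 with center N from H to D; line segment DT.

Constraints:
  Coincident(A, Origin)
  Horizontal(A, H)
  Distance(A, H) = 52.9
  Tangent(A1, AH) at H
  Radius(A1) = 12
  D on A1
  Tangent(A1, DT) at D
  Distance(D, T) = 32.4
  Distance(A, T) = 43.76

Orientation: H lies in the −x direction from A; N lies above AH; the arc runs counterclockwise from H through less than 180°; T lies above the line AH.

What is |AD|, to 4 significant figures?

42.84

A is at the origin; AH is horizontal with |AH| = 52.9 and H on the −x side, so H = (-52.90, 0.000). Since A1 is tangent to AH there, NH ⟂ AH, so N = H + (0, 12) = (-52.90, 12.00). Since ND ⟂ DT (tangency), |NT| = √(12.0² + 32.4²) = 34.55 regardless of where D sits on A1. So T lies on both circle(A, 43.76) and circle(N, 34.55); the above-AH intersection is T = (-26.78, 34.61). D is the foot of the tangent from T: D = (-42.38, 6.219).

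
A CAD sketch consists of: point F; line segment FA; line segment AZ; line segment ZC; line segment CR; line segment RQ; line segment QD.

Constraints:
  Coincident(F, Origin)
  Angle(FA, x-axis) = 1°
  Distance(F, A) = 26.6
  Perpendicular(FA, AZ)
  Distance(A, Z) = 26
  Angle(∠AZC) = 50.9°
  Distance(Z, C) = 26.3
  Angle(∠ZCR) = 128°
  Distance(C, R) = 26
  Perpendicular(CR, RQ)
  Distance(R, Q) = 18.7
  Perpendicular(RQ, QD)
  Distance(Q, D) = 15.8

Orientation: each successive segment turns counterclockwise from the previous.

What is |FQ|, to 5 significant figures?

30.127

F is at the origin; FA runs at 1.0° with length 26.6, so A = (26.596, 0.46423). FA is perpendicular to AZ, so AZ runs at 91.000°; with |AZ| = 26.0, Z = (26.142, 26.460). ∠AZC = 50.9° gives ZC at -139.90° from the x-axis; with |ZC| = 26.3, C = (6.0248, 9.5198). ∠ZCR = 128.0° gives CR at -87.900° from the x-axis; with |CR| = 26.0, R = (6.9775, -16.463). The perpendicularity gives RQ at right angles to CR, so RQ runs at 2.1000°; with |RQ| = 18.7, Q = (25.665, -15.777). Then |FQ| = |Q − F| = 30.127.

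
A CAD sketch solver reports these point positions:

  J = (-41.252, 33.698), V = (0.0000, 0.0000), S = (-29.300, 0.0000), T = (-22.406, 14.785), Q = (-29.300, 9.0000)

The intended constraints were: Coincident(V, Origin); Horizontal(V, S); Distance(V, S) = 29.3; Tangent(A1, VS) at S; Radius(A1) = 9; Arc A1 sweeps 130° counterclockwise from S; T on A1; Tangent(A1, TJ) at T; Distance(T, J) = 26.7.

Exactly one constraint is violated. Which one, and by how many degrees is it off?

Tangent(A1, TJ) at T — off by 4.90°.

V = (0.00, 0.00) ✓; V.y = 0.00, S.y = 0.00 ✓; |VS| = 29.30 ✓; ∠(QS, SV) = 90.00° ✓; |QS| = 9.000 ✓; bearing(Q→T) − bearing(Q→S) = 130.0° ✓; |QT| = 9.000 ✓; ∠(QT, TJ) = 85.10° ✗; |TJ| = 26.70 ✓.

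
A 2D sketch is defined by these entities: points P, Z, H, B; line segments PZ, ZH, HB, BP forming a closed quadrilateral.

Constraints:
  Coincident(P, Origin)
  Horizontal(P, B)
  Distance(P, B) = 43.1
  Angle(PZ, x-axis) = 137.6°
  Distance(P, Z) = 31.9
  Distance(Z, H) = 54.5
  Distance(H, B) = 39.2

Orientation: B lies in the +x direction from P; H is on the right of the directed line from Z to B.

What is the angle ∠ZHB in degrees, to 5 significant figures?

95.357°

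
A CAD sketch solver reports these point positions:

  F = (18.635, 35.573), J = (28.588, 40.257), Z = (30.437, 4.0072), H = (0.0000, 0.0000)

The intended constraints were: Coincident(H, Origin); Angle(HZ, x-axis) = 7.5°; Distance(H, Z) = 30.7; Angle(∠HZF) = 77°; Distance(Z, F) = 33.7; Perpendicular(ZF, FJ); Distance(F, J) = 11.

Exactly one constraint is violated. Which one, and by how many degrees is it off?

Perpendicular(ZF, FJ) — off by 4.70°.

H = (0.00, 0.00) ✓; HZ at 7.500° ✓; |HZ| = 30.70 ✓; ∠HZF = 77.00° ✓; |ZF| = 33.70 ✓; ∠(ZF, FJ) = 85.30° ✗; |FJ| = 11.00 ✓.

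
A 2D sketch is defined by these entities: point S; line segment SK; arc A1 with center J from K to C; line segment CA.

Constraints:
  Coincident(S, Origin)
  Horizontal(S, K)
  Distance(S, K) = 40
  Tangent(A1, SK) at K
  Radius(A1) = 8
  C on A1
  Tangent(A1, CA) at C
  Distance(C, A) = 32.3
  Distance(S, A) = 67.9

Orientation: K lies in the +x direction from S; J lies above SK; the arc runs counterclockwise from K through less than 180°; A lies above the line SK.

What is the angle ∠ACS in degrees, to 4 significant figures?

114.1°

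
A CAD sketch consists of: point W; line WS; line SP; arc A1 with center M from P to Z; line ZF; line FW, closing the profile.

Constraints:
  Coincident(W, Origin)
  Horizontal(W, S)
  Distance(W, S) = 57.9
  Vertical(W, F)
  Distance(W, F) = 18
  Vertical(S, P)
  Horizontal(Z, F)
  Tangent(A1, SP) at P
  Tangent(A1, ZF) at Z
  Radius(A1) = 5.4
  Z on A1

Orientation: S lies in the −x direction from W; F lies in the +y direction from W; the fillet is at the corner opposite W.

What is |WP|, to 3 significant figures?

59.3

W is at the origin; WS is horizontal with |WS| = 57.9 and S on the −x side, so S = (-57.9, 0.00). WF is vertical with |WF| = 18.0 and F on the +y side, so F = (0.00, 18.0). The virtual corner opposite W is at (-57.9, 18.0). A1 meets SP tangentially, so MP is at right angles to SP and tangency of A1 to ZF means the radius MZ is perpendicular to ZF, with radius 5.4, so the center M sits 5.4 in from both sides at M = (-52.5, 12.6). That places the tangent points at P = (-57.9, 12.6) on SP and Z = (-52.5, 18.0) on ZF. Then |WP| = |P − W| = 59.3.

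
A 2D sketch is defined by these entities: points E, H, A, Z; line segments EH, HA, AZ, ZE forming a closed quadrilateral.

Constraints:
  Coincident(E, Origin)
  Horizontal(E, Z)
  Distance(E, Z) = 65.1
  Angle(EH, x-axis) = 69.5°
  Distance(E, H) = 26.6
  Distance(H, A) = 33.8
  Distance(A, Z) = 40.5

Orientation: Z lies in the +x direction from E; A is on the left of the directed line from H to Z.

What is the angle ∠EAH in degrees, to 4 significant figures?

24.00°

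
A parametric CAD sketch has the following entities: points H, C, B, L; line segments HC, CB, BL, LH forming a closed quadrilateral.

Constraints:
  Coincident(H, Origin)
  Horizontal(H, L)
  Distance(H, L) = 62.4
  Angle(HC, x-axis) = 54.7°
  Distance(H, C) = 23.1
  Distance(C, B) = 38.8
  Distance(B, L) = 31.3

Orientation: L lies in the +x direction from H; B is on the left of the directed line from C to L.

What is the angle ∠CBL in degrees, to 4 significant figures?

96.53°

Checks: |CB| = 38.80 ✓; |BL| = 31.30 ✓.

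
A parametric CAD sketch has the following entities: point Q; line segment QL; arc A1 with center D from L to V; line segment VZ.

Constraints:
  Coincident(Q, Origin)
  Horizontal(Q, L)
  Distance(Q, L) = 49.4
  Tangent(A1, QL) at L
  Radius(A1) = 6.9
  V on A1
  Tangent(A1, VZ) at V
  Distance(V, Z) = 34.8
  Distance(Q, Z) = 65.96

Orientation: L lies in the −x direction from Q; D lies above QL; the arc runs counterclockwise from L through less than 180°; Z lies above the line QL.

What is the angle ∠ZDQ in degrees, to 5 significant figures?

99.828°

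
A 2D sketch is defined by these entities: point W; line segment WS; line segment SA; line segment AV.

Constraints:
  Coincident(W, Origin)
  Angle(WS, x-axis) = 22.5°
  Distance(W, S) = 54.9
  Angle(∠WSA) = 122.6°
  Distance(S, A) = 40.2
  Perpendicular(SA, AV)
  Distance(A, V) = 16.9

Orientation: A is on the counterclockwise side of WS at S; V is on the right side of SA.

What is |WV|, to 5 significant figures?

94.112

W is at the origin; WS runs at 22.5° with length 54.9, so S = 54.9·(cos 22.5°, sin 22.5°) = (50.721, 21.009). ∠WSA = 122.6°, so SA runs at 22.5° + (180° − 122.6°) = 79.900° from the x-axis; with |SA| = 40.2, A = S + 40.2·(cos 79.900°, sin 79.900°) = (57.771, 60.586). SA ⟂ AV; with |AV| = 16.9 on the right of SA, V = A + 16.9·(0.98450, -0.17537) = (74.409, 57.623). Then |WV| = |V − W| = 94.112.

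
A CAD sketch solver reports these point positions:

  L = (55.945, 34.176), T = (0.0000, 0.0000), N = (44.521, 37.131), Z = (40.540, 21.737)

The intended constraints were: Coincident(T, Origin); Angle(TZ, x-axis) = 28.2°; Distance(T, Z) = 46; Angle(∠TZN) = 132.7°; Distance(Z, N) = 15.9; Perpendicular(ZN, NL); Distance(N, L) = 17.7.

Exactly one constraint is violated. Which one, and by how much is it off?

Distance(N, L) = 17.7 — off by 5.90.

T = (0.00, 0.00) ✓; TZ at 28.20° ✓; |TZ| = 46.00 ✓; ∠TZN = 132.7° ✓; |ZN| = 15.90 ✓; ∠(ZN, NL) = 90.00° ✓; |NL| = 11.80 ✗.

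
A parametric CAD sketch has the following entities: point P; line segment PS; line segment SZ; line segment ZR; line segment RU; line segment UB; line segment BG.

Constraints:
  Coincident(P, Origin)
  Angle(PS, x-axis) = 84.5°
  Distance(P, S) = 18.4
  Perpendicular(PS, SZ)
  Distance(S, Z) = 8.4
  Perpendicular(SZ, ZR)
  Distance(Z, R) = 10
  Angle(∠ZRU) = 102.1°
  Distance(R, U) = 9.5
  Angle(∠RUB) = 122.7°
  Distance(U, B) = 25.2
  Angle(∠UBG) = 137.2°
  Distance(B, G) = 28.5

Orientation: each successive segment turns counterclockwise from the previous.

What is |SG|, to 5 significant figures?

39.588

∠RUB = 122.7° gives UB at 39.700° from the x-axis; with |UB| = 25.2, B = (20.888, 22.391). ∠UBG = 137.2° gives BG at 82.500° from the x-axis; with |BG| = 28.5, G = (24.608, 50.647). Then |SG| = |G − S| = 39.588.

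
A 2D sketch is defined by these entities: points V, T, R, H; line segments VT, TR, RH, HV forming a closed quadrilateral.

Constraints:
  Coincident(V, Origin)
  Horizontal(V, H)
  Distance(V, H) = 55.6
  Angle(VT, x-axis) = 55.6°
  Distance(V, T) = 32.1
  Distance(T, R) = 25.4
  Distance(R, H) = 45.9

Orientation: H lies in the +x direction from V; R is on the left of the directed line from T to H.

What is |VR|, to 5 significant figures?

56.885

Checks: |TR| = 25.40 ✓; |RH| = 45.90 ✓.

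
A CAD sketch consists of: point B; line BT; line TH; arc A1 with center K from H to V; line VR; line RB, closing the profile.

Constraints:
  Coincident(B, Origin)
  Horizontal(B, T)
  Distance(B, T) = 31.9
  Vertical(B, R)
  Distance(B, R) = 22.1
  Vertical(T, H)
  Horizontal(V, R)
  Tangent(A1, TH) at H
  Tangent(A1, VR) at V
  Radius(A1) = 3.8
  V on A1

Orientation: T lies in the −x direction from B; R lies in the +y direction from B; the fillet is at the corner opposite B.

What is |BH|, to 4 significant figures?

36.78

B is at the origin; B and T share the same y with |BT| = 31.9 and T on the −x side, so T = (-31.90, 0.000). BR is vertical with |BR| = 22.1 and R on the +y side, so R = (0.000, 22.10). The virtual corner opposite B is at (-31.90, 22.10). Since A1 is tangent to TH there, KH ⟂ TH and the tangent condition forces KV to be normal to VR, with radius 3.8, so the center K sits 3.8 in from both sides at K = (-28.10, 18.30). That places the tangent points at H = (-31.90, 18.30) on TH and V = (-28.10, 22.10) on VR. Then |BH| = |H − B| = 36.78.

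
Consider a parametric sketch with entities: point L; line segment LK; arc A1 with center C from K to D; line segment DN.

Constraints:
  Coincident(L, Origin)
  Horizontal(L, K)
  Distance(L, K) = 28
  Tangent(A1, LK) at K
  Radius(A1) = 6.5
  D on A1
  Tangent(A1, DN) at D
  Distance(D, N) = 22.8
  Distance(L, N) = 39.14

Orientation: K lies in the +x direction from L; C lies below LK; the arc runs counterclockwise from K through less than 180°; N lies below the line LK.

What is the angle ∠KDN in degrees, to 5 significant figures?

130.55°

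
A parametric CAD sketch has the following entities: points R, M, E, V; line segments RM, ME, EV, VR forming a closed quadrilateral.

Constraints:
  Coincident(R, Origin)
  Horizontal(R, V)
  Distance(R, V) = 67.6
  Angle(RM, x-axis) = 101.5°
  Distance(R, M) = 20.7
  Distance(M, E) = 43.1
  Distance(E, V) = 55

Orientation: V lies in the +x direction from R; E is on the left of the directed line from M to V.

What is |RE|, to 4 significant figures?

53.72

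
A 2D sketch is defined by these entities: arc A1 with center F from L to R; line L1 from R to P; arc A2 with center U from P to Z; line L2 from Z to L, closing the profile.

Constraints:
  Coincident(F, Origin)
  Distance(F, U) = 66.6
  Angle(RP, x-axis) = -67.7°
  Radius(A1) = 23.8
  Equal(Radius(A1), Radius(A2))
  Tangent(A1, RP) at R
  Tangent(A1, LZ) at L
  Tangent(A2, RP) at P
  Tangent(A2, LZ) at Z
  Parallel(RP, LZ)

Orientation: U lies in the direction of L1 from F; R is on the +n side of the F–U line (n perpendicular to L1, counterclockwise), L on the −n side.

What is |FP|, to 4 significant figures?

70.72

Tangency of A1 to both parallel lines with radius 23.8 puts R and L at F ± 23.8·n: R = (22.02, 9.031), L = (-22.02, -9.031). Equal radii place P and Z the same way about U: P = U + 23.8·n = (47.29, -52.59), Z = U − 23.8·n = (3.252, -70.65). Then |FP| = |P − F| = 70.72.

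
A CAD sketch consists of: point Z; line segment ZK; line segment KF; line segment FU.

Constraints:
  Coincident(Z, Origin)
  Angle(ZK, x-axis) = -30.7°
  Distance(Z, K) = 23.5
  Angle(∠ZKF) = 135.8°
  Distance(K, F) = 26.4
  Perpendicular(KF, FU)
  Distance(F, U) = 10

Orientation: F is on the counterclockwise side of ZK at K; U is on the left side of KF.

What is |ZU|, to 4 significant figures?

43.72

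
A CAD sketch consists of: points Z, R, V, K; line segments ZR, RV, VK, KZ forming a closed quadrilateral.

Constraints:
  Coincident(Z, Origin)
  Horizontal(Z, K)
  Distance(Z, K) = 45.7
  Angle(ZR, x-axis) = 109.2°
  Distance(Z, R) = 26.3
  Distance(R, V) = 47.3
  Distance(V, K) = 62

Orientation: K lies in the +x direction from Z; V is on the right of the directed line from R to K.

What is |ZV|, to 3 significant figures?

25.4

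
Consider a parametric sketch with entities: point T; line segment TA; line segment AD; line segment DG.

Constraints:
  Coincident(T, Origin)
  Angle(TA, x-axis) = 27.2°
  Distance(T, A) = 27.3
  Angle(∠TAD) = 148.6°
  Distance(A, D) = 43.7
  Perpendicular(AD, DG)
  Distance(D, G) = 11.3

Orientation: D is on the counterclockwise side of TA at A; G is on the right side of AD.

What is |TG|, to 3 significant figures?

71.7

∠TAD = 148.6°, so AD runs at 27.2° + (180° − 148.6°) = 58.6° from the x-axis; with |AD| = 43.7, D = A + 43.7·(cos 58.6°, sin 58.6°) = (47.0, 49.8). AD is perpendicular to DG; with |DG| = 11.3 on the right of AD, G = D + 11.3·(0.854, -0.521) = (56.7, 43.9). Then |TG| = |G − T| = 71.7.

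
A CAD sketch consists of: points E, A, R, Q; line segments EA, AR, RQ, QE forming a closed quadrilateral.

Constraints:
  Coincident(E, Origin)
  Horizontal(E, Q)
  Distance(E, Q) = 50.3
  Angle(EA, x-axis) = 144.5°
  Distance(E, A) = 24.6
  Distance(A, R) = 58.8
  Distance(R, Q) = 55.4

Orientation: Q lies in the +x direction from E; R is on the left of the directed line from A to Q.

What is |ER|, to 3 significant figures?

56.7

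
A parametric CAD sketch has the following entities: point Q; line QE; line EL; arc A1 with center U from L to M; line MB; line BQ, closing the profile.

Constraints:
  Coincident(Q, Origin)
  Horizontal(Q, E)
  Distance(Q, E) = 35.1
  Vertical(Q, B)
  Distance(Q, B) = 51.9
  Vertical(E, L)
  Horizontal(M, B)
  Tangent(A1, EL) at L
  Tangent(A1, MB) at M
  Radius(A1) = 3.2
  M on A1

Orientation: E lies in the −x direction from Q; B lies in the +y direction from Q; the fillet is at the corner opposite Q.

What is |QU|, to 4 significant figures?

58.22

Q is at the origin; Q and E share the same y with |QE| = 35.1 and E on the −x side, so E = (-35.10, 0.000). Q and B share the same x with |QB| = 51.9 and B on the +y side, so B = (0.000, 51.90). The virtual corner opposite Q is at (-35.10, 51.90). The tangent condition forces UL to be normal to EL and the tangent condition forces UM to be normal to MB, with radius 3.2, so the center U sits 3.2 in from both sides at U = (-31.90, 48.70). Then |QU| = |U − Q| = 58.22.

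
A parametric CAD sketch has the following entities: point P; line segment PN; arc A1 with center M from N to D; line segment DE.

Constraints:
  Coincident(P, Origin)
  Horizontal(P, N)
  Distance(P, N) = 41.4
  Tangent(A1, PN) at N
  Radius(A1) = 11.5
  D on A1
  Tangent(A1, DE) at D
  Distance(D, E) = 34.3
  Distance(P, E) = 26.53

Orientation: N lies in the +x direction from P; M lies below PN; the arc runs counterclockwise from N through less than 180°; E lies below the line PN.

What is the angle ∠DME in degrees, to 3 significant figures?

71.5°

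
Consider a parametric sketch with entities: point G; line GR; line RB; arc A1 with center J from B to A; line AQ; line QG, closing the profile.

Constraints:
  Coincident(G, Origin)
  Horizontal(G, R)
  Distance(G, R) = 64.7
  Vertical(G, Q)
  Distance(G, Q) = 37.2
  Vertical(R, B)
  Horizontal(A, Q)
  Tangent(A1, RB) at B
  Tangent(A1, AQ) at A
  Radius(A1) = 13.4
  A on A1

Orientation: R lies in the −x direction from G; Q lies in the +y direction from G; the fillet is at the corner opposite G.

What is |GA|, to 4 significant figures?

63.37

The virtual corner opposite G is at (-64.70, 37.20). A1 meets RB tangentially, so JB is at right angles to RB and A1 meets AQ tangentially, so JA is at right angles to AQ, with radius 13.4, so the center J sits 13.4 in from both sides at J = (-51.30, 23.80). That places the tangent points at B = (-64.70, 23.80) on RB and A = (-51.30, 37.20) on AQ. Then |GA| = |A − G| = 63.37.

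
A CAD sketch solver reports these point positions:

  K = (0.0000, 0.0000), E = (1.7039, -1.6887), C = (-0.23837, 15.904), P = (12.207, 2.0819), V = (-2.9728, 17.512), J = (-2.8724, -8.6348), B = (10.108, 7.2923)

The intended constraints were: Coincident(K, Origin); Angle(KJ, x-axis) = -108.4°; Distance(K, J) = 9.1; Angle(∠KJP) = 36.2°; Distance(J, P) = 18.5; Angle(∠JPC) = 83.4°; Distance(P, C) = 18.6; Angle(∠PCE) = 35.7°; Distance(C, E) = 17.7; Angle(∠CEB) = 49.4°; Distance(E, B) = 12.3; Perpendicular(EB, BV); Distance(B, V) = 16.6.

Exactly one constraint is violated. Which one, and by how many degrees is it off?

Perpendicular(EB, BV) — off by 5.10°.

K = (0.00, 0.00) ✓; KJ at -108.4° ✓; |KJ| = 9.100 ✓; ∠KJP = 36.20° ✓; |JP| = 18.50 ✓; ∠JPC = 83.40° ✓; |PC| = 18.60 ✓; ∠PCE = 35.70° ✓; |CE| = 17.70 ✓; ∠CEB = 49.40° ✓; |EB| = 12.30 ✓; ∠(EB, BV) = 95.10° ✗; |BV| = 16.60 ✓.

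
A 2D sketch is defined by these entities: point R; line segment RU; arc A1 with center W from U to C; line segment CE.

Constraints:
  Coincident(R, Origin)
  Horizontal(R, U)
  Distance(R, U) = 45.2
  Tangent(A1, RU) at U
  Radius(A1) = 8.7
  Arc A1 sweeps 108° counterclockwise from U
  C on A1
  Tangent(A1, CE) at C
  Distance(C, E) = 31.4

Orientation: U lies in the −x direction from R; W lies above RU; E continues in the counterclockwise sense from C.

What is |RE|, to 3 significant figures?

62.3

R is at the origin; RU is horizontal with |RU| = 45.2 and U on the −x side, so U = (-45.2, 0.00). A1 meets RU tangentially, so WU is at right angles to RU, so W = U + (0, 8.7) = (-45.2, 8.70). On A1, U sits at bearing -90° from W; a 108° counterclockwise sweep puts C at bearing 18°, so C = W + 8.7·(cos 18°, sin 18°) = (-36.9, 11.4). Since A1 is tangent to CE there, WC ⟂ CE, so CE runs along (−sin 18°, cos 18°); with |CE| = 31.4, E = (-46.6, 41.3). Then |RE| = |E − R| = 62.3.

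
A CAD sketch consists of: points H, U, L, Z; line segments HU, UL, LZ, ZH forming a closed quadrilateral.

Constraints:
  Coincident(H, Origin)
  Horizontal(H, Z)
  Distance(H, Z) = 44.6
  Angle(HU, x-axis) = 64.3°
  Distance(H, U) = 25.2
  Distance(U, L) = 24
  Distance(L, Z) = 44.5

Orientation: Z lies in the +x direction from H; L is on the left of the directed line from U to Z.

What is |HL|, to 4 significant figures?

48.75

Checks: |UL| = 24.00 ✓; |LZ| = 44.50 ✓.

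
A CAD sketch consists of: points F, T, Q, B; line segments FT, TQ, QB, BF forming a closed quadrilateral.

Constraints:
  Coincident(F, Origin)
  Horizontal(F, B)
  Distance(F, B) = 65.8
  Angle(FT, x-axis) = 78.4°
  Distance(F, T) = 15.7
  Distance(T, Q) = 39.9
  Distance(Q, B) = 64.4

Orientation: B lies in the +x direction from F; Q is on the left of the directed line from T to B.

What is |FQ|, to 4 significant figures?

54.89

F is at the origin; F and B share the same y with |FB| = 65.8 and B in +x, so B = (65.8, 0). FT runs at 78.4° with |FT| = 15.7, so T = (3.157, 15.38). Q is determined by |TQ| = 39.9 and |QB| = 64.4 together: it lies at the intersection of circle(T, 39.9) and circle(B, 64.4). With |TB| = 64.50, the foot of the radical line on TB is 12.44 from T and the perpendicular offset is √(39.9² − 12.44²) = 37.91. Taking the left-of-TB solution: Q = (24.28, 49.23).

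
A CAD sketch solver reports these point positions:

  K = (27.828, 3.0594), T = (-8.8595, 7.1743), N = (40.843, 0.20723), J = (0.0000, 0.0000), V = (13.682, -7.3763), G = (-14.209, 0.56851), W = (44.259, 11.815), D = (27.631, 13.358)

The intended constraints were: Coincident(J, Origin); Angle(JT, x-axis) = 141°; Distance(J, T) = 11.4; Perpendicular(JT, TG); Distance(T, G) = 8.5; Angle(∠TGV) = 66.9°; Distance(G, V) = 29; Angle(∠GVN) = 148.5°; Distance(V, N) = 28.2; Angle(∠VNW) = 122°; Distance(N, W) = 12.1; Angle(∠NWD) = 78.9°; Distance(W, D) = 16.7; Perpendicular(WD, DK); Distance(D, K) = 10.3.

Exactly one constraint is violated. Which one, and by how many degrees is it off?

Perpendicular(WD, DK) — off by 6.40°.

J = (0.00, 0.00) ✓; JT at 141.0° ✓; |JT| = 11.40 ✓; ∠(JT, TG) = 90.00° ✓; |TG| = 8.500 ✓; ∠TGV = 66.90° ✓; |GV| = 29.00 ✓; ∠GVN = 148.5° ✓; |VN| = 28.20 ✓; ∠VNW = 122.0° ✓; |NW| = 12.10 ✓; ∠NWD = 78.90° ✓; |WD| = 16.70 ✓; ∠(WD, DK) = 96.40° ✗; |DK| = 10.30 ✓.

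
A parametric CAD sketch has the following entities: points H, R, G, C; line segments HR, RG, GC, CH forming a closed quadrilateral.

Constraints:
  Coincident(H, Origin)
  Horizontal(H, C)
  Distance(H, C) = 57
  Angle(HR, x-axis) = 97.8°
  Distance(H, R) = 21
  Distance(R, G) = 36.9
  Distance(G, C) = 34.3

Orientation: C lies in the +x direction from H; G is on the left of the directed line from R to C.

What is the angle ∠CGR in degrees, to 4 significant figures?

125.7°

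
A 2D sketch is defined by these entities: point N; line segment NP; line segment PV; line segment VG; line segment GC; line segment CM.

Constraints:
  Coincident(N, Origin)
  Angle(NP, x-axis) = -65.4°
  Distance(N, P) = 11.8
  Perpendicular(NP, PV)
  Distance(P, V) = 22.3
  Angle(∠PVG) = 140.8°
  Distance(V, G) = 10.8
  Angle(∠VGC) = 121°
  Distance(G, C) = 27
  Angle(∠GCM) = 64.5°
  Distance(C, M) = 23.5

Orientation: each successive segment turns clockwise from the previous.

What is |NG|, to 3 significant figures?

31.1

The perpendicularity gives PV at right angles to NP, so PV runs at -155°; with |PV| = 22.3, V = (-15.4, -20.0). ∠PVG = 140.8° gives VG at 165° from the x-axis; with |VG| = 10.8, G = (-25.8, -17.3). Then |NG| = |G − N| = 31.1.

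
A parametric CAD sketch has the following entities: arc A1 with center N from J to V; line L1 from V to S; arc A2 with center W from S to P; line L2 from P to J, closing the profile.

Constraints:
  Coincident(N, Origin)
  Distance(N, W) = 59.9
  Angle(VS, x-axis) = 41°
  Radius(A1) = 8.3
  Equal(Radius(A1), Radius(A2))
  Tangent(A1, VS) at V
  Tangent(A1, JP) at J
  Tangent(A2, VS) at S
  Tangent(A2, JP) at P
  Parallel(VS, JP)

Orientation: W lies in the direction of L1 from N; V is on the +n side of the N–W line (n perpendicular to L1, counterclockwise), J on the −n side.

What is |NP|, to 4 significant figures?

60.47

The slot axis is L1's direction at 41.0°, so u = (cos 41.0°, sin 41.0°) = (0.7547, 0.6561) and n = (−sin 41.0°, cos 41.0°) = (-0.6561, 0.7547). N is at the origin and W lies 59.9 along u from N, so W = 59.9·u = (45.21, 39.30). Tangency of A1 to both parallel lines with radius 8.3 puts V and J at N ± 8.3·n: V = (-5.445, 6.264), J = (5.445, -6.264). Equal radii place S and P the same way about W: S = W + 8.3·n = (39.76, 45.56), P = W − 8.3·n = (50.65, 33.03). Then |NP| = |P − N| = 60.47.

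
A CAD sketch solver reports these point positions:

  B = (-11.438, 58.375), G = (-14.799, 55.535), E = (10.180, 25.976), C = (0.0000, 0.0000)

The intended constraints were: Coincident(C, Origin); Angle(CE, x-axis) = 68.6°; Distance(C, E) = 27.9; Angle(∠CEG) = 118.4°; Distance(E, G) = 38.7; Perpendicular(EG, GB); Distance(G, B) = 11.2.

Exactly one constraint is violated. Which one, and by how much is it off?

Distance(G, B) = 11.2 — off by 6.80.

C = (0.00, 0.00) ✓; CE at 68.60° ✓; |CE| = 27.90 ✓; ∠CEG = 118.4° ✓; |EG| = 38.70 ✓; ∠(EG, GB) = 90.00° ✓; |GB| = 4.400 ✗.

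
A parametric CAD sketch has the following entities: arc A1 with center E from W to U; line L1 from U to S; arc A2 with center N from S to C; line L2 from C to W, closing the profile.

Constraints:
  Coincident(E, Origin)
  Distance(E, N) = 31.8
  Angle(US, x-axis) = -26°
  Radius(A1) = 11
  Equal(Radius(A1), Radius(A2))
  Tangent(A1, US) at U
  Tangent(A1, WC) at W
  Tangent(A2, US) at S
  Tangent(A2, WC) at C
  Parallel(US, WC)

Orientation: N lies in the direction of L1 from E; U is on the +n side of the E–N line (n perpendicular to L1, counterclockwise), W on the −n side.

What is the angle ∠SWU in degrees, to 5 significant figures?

55.324°

Tangency of A1 to both parallel lines with radius 11.0 puts U and W at E ± 11.0·n: U = (4.8221, 9.8867), W = (-4.8221, -9.8867). Equal radii place S and C the same way about N: S = N + 11.0·n = (33.404, -4.0535), C = N − 11.0·n = (23.760, -23.827). Then cos ∠SWU = WS·WU / (|WS||WU|), giving 55.324°.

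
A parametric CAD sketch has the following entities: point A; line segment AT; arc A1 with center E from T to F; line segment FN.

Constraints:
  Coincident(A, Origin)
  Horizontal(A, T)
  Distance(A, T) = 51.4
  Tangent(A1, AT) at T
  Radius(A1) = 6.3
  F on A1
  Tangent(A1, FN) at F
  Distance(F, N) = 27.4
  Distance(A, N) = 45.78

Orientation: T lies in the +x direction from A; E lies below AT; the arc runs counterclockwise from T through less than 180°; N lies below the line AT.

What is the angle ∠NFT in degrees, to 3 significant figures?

146°

Checks: |EF| = 6.300 ✓; ∠(EF, FN) = 90.00° ✓; |FN| = 27.40 ✓; |AN| = 45.78 ✓.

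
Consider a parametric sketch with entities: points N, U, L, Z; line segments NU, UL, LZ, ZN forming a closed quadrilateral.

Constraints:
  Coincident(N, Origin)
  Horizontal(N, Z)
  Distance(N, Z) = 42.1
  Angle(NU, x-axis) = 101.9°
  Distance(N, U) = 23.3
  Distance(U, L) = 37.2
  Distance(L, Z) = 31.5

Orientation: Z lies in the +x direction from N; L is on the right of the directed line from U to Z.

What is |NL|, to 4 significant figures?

16.00

N is at the origin; NZ is horizontal with |NZ| = 42.1 and Z in +x, so Z = (42.1, 0). NU runs at 101.9° with |NU| = 23.3, so U = (-4.805, 22.80). L is determined by |UL| = 37.2 and |LZ| = 31.5 together: it lies at the intersection of circle(U, 37.2) and circle(Z, 31.5). With |UZ| = 52.15, the foot of the radical line on UZ is 29.83 from U and the perpendicular offset is √(37.2² − 29.83²) = 22.23. Taking the right-of-UZ solution: L = (12.31, -10.23).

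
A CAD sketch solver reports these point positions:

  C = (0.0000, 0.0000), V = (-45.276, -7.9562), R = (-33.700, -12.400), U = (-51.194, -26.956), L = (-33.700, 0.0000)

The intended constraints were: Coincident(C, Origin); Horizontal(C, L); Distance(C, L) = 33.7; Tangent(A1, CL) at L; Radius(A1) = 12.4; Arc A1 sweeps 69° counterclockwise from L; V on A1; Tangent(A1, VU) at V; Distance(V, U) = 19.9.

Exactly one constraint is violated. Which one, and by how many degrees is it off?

Tangent(A1, VU) at V — off by 3.70°.

C = (0.00, 0.00) ✓; C.y = 0.00, L.y = 0.00 ✓; |CL| = 33.70 ✓; ∠(RL, LC) = 90.00° ✓; |RL| = 12.40 ✓; bearing(R→V) − bearing(R→L) = 69.00° ✓; |RV| = 12.40 ✓; ∠(RV, VU) = 86.30° ✗; |VU| = 19.90 ✓.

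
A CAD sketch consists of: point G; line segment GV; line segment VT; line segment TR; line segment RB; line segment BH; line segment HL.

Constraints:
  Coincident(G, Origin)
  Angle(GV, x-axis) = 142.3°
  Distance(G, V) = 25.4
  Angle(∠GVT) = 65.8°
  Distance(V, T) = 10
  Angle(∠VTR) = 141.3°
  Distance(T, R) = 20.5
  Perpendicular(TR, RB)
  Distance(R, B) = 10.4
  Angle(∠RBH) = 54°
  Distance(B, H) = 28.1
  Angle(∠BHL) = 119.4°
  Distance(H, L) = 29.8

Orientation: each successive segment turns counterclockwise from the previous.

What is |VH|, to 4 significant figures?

13.57

G is at the origin; GV runs at 142.3° with length 25.4, so V = (-20.10, 15.53). ∠GVT = 65.8° gives VT at -103.5° from the x-axis; with |VT| = 10.0, T = (-22.43, 5.809). ∠VTR = 141.3° gives TR at -64.80° from the x-axis; with |TR| = 20.5, R = (-13.70, -12.74). The perpendicularity gives RB at right angles to TR, so RB runs at 25.20°; with |RB| = 10.4, B = (-4.293, -8.312). ∠RBH = 54.0° gives BH at 151.2° from the x-axis; with |BH| = 28.1, H = (-28.92, 5.226). Then |VH| = |H − V| = 13.57.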